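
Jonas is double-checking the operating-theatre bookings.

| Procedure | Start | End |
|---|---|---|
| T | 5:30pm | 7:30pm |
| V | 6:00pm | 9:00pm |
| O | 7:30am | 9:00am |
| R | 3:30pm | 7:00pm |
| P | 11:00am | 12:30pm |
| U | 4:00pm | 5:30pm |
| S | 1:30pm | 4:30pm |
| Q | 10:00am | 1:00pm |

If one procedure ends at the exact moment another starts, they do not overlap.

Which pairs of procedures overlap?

Sorted by start: O, Q, P, S, R, U, T, V.
Q starts after O ends, so nothing later overlaps O either.
P starts before Q ends → Q and P overlap.
S starts after Q ends, so nothing later overlaps Q either.
S starts after P ends, so nothing later overlaps P either.
R starts before S ends → S and R overlap.
U starts before S ends → S and U overlap.
T starts after S ends, so nothing later overlaps S either.
U starts before R ends → R and U overlap.
T starts before R ends → R and T overlap.
V starts before R ends → R and V overlap.
T starts exactly when U ends (back-to-back, no overlap), so nothing later overlaps U either.
V starts before T ends → T and V overlap.

P & Q, R & S, R & T, R & U, R & V, S & U, T & V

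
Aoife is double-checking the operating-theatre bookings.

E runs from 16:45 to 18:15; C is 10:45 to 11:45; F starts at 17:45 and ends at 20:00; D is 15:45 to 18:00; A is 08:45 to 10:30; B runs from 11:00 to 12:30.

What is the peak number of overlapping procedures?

Walk through starts and ends in time order (an end at T is processed before a start at T):
08:45 start A → 1
10:30 end A → 0
10:45 start C → 1
11:00 start B → 2
11:45 end C → 1
12:30 end B → 0
15:45 start D → 1
16:45 start E → 2
17:45 start F → 3
18:00 end D → 2
18:15 end E → 1
20:00 end F → 0
Peak is 3, at 17:45 (D, E, F).

3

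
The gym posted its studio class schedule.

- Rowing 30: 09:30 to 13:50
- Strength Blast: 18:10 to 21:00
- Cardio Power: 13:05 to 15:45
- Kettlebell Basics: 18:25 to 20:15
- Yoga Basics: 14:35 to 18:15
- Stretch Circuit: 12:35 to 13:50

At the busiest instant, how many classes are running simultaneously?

3

Sort all start/end points and keep a running count:
09:30 start Rowing 30 → 1
12:35 start Stretch Circuit → 2
13:05 start Cardio Power → 3
13:50 end Rowing 30 → 2
13:50 end Stretch Circuit → 1
14:35 start Yoga Basics → 2
15:45 end Cardio Power → 1
18:10 start Strength Blast → 2
18:15 end Yoga Basics → 1
18:25 start Kettlebell Basics → 2
20:15 end Kettlebell Basics → 1
21:00 end Strength Blast → 0
Peak is 3, at 13:05 (Cardio Power, Rowing 30, Stretch Circuit).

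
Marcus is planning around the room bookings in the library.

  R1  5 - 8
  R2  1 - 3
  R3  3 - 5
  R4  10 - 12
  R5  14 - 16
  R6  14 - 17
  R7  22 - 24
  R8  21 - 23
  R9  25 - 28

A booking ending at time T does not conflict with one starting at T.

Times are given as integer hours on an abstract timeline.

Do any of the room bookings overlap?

Sorted by start: R2, R3, R1, R4, R5, R6, R8, R7, R9.
R3 starts exactly when R2 ends (back-to-back, no overlap), so nothing later overlaps R2 either.
R1 starts exactly when R3 ends (back-to-back, no overlap), so nothing later overlaps R3 either.
R4 starts after R1 ends, so nothing later overlaps R1 either.
R5 starts after R4 ends, so nothing later overlaps R4 either.
R6 starts before R5 ends → R5 and R6 overlap.
That's a conflict, so the schedule is not conflict-free.

Yes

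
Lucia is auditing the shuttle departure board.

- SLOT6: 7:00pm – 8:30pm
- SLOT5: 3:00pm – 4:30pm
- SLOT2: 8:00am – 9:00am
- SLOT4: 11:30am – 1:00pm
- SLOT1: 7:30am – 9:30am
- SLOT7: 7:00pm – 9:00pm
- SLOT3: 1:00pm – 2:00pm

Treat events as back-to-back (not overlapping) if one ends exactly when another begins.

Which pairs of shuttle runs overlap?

Check each pair: they overlap iff neither finishes before the other starts.
Sorted by start: SLOT1, SLOT2, SLOT4, SLOT3, SLOT5, SLOT6, SLOT7.
SLOT2 starts before SLOT1 ends → SLOT1 and SLOT2 overlap.
SLOT4 starts after SLOT1 ends, so SLOT1 has no further overlaps.
SLOT4 starts after SLOT2 ends, so SLOT2 has no further overlaps.
SLOT3 starts exactly when SLOT4 ends (back-to-back, no overlap), so SLOT4 has no further overlaps.
SLOT5 starts after SLOT3 ends, so SLOT3 has no further overlaps.
SLOT6 starts after SLOT5 ends, so SLOT5 has no further overlaps.
SLOT7 starts before SLOT6 ends → SLOT6 and SLOT7 overlap.

SLOT1 & SLOT2, SLOT6 & SLOT7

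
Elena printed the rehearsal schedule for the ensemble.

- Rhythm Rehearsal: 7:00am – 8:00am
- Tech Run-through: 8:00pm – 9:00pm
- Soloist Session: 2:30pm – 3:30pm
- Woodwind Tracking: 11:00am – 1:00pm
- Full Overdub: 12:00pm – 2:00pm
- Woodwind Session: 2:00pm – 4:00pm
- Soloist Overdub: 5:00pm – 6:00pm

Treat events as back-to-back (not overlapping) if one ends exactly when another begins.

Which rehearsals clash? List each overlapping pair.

Full Overdub & Woodwind Tracking, Soloist Session & Woodwind Session

Check each pair: they overlap iff neither finishes before the other starts.
Sorted by start: Rhythm Rehearsal, Woodwind Tracking, Full Overdub, Woodwind Session, Soloist Session, Soloist Overdub, Tech Run-through.
Woodwind Tracking starts after Rhythm Rehearsal ends; Rhythm Rehearsal is clear from here.
Full Overdub starts before Woodwind Tracking ends → Woodwind Tracking and Full Overdub overlap.
Woodwind Session starts after Woodwind Tracking ends; Woodwind Tracking is clear from here.
Woodwind Session starts exactly when Full Overdub ends (back-to-back, no overlap); Full Overdub is clear from here.
Soloist Session starts before Woodwind Session ends → Woodwind Session and Soloist Session overlap.
Soloist Overdub starts after Woodwind Session ends; Woodwind Session is clear from here.
Soloist Overdub starts after Soloist Session ends; Soloist Session is clear from here.
Tech Run-through starts after Soloist Overdub ends.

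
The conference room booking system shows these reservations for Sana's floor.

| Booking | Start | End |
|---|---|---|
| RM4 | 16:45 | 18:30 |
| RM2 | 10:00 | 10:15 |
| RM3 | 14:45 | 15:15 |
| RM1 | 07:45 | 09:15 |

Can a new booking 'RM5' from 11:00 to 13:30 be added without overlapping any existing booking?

Yes — the slot is free

RM1: ends 09:15 at or before RM5 starts 11:00 → clear.
RM2: ends 10:15 at or before RM5 starts 11:00 → clear.
RM3: starts 14:45 at or after RM5 ends 13:30 → clear.
RM4: starts 16:45 at or after RM5 ends 13:30 → clear.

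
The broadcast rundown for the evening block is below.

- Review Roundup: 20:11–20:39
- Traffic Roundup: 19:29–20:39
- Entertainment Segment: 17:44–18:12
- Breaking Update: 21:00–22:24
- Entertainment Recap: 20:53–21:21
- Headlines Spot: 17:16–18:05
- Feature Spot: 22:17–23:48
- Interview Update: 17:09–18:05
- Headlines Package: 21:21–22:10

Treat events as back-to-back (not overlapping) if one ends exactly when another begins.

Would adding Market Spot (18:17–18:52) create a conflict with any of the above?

Interview Update: ends 18:05 at or before Market Spot starts 18:17 → clear.
Headlines Spot: ends 18:05 at or before Market Spot starts 18:17 → clear.
Entertainment Segment: ends 18:12 at or before Market Spot starts 18:17 → clear.
Traffic Roundup: starts 19:29 at or after Market Spot ends 18:52 → clear.
Review Roundup: starts 20:11 at or after Market Spot ends 18:52 → clear.
Entertainment Recap: starts 20:53 at or after Market Spot ends 18:52 → clear.
Breaking Update: starts 21:00 at or after Market Spot ends 18:52 → clear.
Headlines Package: starts 21:21 at or after Market Spot ends 18:52 → clear.
Feature Spot: starts 22:17 at or after Market Spot ends 18:52 → clear.

No — it doesn't clash with anything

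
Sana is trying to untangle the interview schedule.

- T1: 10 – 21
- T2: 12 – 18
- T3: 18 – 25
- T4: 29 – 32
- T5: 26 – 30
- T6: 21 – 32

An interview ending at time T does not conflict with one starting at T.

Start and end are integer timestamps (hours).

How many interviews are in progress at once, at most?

Sort all start/end points and keep a running count:
10 start T1 → 1
12 start T2 → 2
18 end T2 → 1
18 start T3 → 2
21 end T1 → 1
21 start T6 → 2
25 end T3 → 1
26 start T5 → 2
29 start T4 → 3
30 end T5 → 2
32 end T4 → 1
32 end T6 → 0
Peak is 3, at 29 (T4, T5, T6).

3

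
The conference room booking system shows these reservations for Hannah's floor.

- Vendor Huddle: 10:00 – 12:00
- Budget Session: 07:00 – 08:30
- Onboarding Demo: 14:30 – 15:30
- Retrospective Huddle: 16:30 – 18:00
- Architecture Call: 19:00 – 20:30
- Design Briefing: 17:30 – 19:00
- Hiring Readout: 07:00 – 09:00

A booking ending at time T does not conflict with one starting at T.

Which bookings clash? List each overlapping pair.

Budget Session & Hiring Readout, Design Briefing & Retrospective Huddle

Sorted by start: Hiring Readout, Budget Session, Vendor Huddle, Onboarding Demo, Retrospective Huddle, Design Briefing, Architecture Call.
Budget Session starts before Hiring Readout ends → Hiring Readout and Budget Session overlap.
Vendor Huddle starts after Hiring Readout ends, so nothing later overlaps Hiring Readout either.
Vendor Huddle starts after Budget Session ends, so nothing later overlaps Budget Session either.
Onboarding Demo starts after Vendor Huddle ends, so nothing later overlaps Vendor Huddle either.
Retrospective Huddle starts after Onboarding Demo ends, so nothing later overlaps Onboarding Demo either.
Design Briefing starts before Retrospective Huddle ends → Retrospective Huddle and Design Briefing overlap.
Architecture Call starts after Retrospective Huddle ends.
Architecture Call starts exactly when Design Briefing ends (back-to-back, no overlap).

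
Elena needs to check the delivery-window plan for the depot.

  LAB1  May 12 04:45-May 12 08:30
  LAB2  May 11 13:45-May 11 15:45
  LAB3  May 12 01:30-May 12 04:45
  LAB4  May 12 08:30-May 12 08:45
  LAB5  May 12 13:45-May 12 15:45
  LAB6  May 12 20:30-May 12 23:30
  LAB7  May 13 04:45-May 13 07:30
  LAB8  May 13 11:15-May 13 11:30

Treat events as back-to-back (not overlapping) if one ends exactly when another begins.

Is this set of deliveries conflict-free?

Sorted by start: LAB2, LAB3, LAB1, LAB4, LAB5, LAB6, LAB7, LAB8.
LAB3 starts after LAB2 ends — done with LAB2.
LAB1 starts exactly when LAB3 ends (back-to-back, no overlap) — done with LAB3.
LAB4 starts exactly when LAB1 ends (back-to-back, no overlap) — done with LAB1.
LAB5 starts after LAB4 ends — done with LAB4.
LAB6 starts after LAB5 ends — done with LAB5.
LAB7 starts after LAB6 ends — done with LAB6.
LAB8 starts after LAB7 ends.
Every pair is clear; the schedule has no overlaps.

Yes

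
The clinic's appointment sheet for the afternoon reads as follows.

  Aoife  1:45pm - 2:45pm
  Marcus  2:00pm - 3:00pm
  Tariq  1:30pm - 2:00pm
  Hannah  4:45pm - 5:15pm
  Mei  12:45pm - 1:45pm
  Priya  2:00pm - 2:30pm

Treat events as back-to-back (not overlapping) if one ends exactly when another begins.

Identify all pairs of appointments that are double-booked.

Aoife & Marcus, Aoife & Priya, Aoife & Tariq, Marcus & Priya, Mei & Tariq

Sorted by start: Mei, Tariq, Aoife, Priya, Marcus, Hannah.
Tariq starts before Mei ends → Mei and Tariq overlap.
Aoife starts exactly when Mei ends (back-to-back, no overlap) — done with Mei.
Aoife starts before Tariq ends → Tariq and Aoife overlap.
Priya starts exactly when Tariq ends (back-to-back, no overlap) — done with Tariq.
Priya starts before Aoife ends → Aoife and Priya overlap.
Marcus starts before Aoife ends → Aoife and Marcus overlap.
Hannah starts after Aoife ends.
Marcus starts before Priya ends → Priya and Marcus overlap.
Hannah starts after Priya ends.
Hannah starts after Marcus ends.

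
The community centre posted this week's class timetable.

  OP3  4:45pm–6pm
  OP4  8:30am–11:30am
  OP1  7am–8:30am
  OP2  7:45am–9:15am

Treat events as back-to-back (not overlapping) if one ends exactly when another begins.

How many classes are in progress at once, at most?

Sort all start/end points and keep a running count:
7am start OP1 → 1
7:45am start OP2 → 2
8:30am end OP1 → 1
8:30am start OP4 → 2
9:15am end OP2 → 1
11:30am end OP4 → 0
4:45pm start OP3 → 1
6pm end OP3 → 0
Peak is 2, at 7:45am (OP1, OP2).

2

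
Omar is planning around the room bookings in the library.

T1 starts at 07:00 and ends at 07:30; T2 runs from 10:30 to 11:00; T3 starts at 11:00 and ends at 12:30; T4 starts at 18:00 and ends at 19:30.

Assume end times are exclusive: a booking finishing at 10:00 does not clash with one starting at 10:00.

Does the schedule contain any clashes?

Two intervals overlap when each starts before the other ends.
Sorted by start: T1, T2, T3, T4.
T2 starts after T1 ends; T1 is clear from here.
T3 starts exactly when T2 ends (back-to-back, no overlap); T2 is clear from here.
T4 starts after T3 ends.
Every pair is clear; the schedule has no overlaps.

No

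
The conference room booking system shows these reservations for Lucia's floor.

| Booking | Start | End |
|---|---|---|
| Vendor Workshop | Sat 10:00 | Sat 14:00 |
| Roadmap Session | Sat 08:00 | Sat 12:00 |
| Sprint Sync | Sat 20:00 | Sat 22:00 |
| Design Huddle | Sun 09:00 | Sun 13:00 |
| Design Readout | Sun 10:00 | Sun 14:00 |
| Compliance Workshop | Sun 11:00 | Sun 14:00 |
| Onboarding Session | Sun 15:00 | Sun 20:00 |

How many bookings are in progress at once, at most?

Sort all start/end points and keep a running count:
Sat 08:00 start Roadmap Session → 1
Sat 10:00 start Vendor Workshop → 2
Sat 12:00 end Roadmap Session → 1
Sat 14:00 end Vendor Workshop → 0
Sat 20:00 start Sprint Sync → 1
Sat 22:00 end Sprint Sync → 0
Sun 09:00 start Design Huddle → 1
Sun 10:00 start Design Readout → 2
Sun 11:00 start Compliance Workshop → 3
Sun 13:00 end Design Huddle → 2
Sun 14:00 end Compliance Workshop → 1
Sun 14:00 end Design Readout → 0
Sun 15:00 start Onboarding Session → 1
Sun 20:00 end Onboarding Session → 0
Peak is 3, at Sun 11:00 (Compliance Workshop, Design Huddle, Design Readout).

3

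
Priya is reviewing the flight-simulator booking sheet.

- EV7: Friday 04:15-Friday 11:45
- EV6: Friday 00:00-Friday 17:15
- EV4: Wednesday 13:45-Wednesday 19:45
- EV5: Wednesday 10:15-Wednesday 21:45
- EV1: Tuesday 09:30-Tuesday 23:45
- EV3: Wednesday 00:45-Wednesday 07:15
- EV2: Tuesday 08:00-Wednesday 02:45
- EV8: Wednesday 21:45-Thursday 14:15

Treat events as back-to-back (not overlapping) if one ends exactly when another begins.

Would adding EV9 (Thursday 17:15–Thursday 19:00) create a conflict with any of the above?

EV2: ends Wednesday 02:45 at or before EV9 starts Thursday 17:15 → clear.
EV1: ends Tuesday 23:45 at or before EV9 starts Thursday 17:15 → clear.
EV3: ends Wednesday 07:15 at or before EV9 starts Thursday 17:15 → clear.
EV5: ends Wednesday 21:45 at or before EV9 starts Thursday 17:15 → clear.
EV4: ends Wednesday 19:45 at or before EV9 starts Thursday 17:15 → clear.
EV8: ends Thursday 14:15 at or before EV9 starts Thursday 17:15 → clear.
EV6: starts Friday 00:00 at or after EV9 ends Thursday 19:00 → clear.
EV7: starts Friday 04:15 at or after EV9 ends Thursday 19:00 → clear.

No — it doesn't clash with anything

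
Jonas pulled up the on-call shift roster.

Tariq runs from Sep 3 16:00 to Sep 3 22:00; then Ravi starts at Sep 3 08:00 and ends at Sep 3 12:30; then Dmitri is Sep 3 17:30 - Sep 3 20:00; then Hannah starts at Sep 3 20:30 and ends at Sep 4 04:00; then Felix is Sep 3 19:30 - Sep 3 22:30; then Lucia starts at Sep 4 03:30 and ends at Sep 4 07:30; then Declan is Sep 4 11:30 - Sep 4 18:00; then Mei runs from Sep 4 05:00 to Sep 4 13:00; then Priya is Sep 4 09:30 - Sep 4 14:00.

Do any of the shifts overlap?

Two intervals overlap when each starts before the other ends.
Sorted by start: Ravi, Tariq, Dmitri, Felix, Hannah, Lucia, Mei, Priya, Declan.
Tariq starts after Ravi ends, so Ravi has no further overlaps.
Dmitri starts before Tariq ends → Tariq and Dmitri overlap.
That's a conflict, so the schedule is not conflict-free.

Yes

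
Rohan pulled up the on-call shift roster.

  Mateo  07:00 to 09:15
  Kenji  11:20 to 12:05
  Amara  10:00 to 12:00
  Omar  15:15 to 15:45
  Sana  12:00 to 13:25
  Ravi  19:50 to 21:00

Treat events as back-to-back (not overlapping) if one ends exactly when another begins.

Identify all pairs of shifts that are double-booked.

Two intervals overlap when each starts before the other ends.
Sorted by start: Mateo, Amara, Kenji, Sana, Omar, Ravi.
Amara starts after Mateo ends, so nothing later overlaps Mateo either.
Kenji starts before Amara ends → Amara and Kenji overlap.
Sana starts exactly when Amara ends (back-to-back, no overlap), so nothing later overlaps Amara either.
Sana starts before Kenji ends → Kenji and Sana overlap.
Omar starts after Kenji ends, so nothing later overlaps Kenji either.
Omar starts after Sana ends, so nothing later overlaps Sana either.
Ravi starts after Omar ends.

Amara & Kenji, Kenji & Sana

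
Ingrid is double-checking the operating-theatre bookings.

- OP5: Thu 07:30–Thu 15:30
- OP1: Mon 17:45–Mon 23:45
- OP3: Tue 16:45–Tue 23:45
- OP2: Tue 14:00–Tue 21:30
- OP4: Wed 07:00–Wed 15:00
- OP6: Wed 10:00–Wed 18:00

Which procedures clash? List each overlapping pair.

OP2 & OP3, OP4 & OP6

Sorted by start: OP1, OP2, OP3, OP4, OP6, OP5.
OP2 starts after OP1 ends, so OP1 has no further overlaps.
OP3 starts before OP2 ends → OP2 and OP3 overlap.
OP4 starts after OP2 ends, so OP2 has no further overlaps.
OP4 starts after OP3 ends, so OP3 has no further overlaps.
OP6 starts before OP4 ends → OP4 and OP6 overlap.
OP5 starts after OP4 ends.
OP5 starts after OP6 ends.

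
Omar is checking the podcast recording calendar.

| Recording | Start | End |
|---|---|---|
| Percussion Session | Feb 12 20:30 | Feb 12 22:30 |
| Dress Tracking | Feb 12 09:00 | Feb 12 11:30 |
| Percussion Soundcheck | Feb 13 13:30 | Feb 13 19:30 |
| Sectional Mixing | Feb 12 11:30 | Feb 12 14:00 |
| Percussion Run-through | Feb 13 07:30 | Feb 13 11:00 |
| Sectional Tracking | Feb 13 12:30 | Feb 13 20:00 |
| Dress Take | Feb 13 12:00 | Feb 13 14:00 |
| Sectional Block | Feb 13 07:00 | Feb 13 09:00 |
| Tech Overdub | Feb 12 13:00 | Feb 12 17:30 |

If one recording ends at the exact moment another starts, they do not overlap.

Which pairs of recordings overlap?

Sorted by start: Dress Tracking, Sectional Mixing, Tech Overdub, Percussion Session, Sectional Block, Percussion Run-through, Dress Take, Sectional Tracking, Percussion Soundcheck.
Sectional Mixing starts exactly when Dress Tracking ends (back-to-back, no overlap); Dress Tracking is clear from here.
Tech Overdub starts before Sectional Mixing ends → Sectional Mixing and Tech Overdub overlap.
Percussion Session starts after Sectional Mixing ends; Sectional Mixing is clear from here.
Percussion Session starts after Tech Overdub ends; Tech Overdub is clear from here.
Sectional Block starts after Percussion Session ends; Percussion Session is clear from here.
Percussion Run-through starts before Sectional Block ends → Sectional Block and Percussion Run-through overlap.
Dress Take starts after Sectional Block ends; Sectional Block is clear from here.
Dress Take starts after Percussion Run-through ends; Percussion Run-through is clear from here.
Sectional Tracking starts before Dress Take ends → Dress Take and Sectional Tracking overlap.
Percussion Soundcheck starts before Dress Take ends → Dress Take and Percussion Soundcheck overlap.
Percussion Soundcheck starts before Sectional Tracking ends → Sectional Tracking and Percussion Soundcheck overlap.

Dress Take & Percussion Soundcheck, Dress Take & Sectional Tracking, Percussion Run-through & Sectional Block, Percussion Soundcheck & Sectional Tracking, Sectional Mixing & Tech Overdub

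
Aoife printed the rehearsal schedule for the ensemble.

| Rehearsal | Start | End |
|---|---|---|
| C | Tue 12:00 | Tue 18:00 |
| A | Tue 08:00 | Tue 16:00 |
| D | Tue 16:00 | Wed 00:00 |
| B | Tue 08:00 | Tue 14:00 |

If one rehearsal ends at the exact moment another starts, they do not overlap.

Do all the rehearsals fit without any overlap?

No

Sorted by start: A, B, C, D.
B starts before A ends → A and B overlap.
That's a conflict, so the schedule is not conflict-free.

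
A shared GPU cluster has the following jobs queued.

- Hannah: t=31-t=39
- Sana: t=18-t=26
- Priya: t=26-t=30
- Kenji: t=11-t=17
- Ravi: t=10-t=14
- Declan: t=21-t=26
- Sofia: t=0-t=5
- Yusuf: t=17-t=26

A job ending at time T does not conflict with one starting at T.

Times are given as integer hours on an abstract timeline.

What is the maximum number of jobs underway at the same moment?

Walk through starts and ends in time order (an end at T is processed before a start at T):
t=0 start Sofia → 1
t=5 end Sofia → 0
t=10 start Ravi → 1
t=11 start Kenji → 2
t=14 end Ravi → 1
t=17 end Kenji → 0
t=17 start Yusuf → 1
t=18 start Sana → 2
t=21 start Declan → 3
t=26 end Declan → 2
t=26 end Sana → 1
t=26 end Yusuf → 0
t=26 start Priya → 1
t=30 end Priya → 0
t=31 start Hannah → 1
t=39 end Hannah → 0
Peak is 3, at t=21 (Declan, Sana, Yusuf).

3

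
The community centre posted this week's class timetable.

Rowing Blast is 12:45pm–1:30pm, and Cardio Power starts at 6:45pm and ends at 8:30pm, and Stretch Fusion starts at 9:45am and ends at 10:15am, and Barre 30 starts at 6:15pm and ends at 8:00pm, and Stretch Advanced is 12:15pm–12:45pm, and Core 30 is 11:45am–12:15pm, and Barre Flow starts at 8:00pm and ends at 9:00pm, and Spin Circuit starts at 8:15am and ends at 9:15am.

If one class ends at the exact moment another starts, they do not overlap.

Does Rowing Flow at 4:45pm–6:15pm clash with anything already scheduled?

Spin Circuit: ends 9:15am at or before Rowing Flow starts 4:45pm → clear.
Stretch Fusion: ends 10:15am at or before Rowing Flow starts 4:45pm → clear.
Core 30: ends 12:15pm at or before Rowing Flow starts 4:45pm → clear.
Stretch Advanced: ends 12:45pm at or before Rowing Flow starts 4:45pm → clear.
Rowing Blast: ends 1:30pm at or before Rowing Flow starts 4:45pm → clear.
Barre 30: starts 6:15pm at or after Rowing Flow ends 6:15pm → clear.
Cardio Power: starts 6:45pm at or after Rowing Flow ends 6:15pm → clear.
Barre Flow: starts 8:00pm at or after Rowing Flow ends 6:15pm → clear.

No — it doesn't clash with anything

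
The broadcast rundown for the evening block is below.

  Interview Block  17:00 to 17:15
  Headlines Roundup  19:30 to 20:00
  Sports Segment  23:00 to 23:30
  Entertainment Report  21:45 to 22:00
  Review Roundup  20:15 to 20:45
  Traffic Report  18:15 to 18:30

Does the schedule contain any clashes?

No

Sorted by start: Interview Block, Traffic Report, Headlines Roundup, Review Roundup, Entertainment Report, Sports Segment.
Traffic Report starts after Interview Block ends — done with Interview Block.
Headlines Roundup starts after Traffic Report ends — done with Traffic Report.
Review Roundup starts after Headlines Roundup ends — done with Headlines Roundup.
Entertainment Report starts after Review Roundup ends — done with Review Roundup.
Sports Segment starts after Entertainment Report ends.
Every pair is clear; the schedule has no overlaps.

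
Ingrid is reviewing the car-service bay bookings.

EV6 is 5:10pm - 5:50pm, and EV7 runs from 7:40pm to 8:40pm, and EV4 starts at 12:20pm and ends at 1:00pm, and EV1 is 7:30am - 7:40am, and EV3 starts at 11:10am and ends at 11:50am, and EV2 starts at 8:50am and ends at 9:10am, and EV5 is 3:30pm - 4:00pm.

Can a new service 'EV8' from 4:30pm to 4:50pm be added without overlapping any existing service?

Yes — the slot is free

EV1: ends 7:40am at or before EV8 starts 4:30pm → clear.
EV2: ends 9:10am at or before EV8 starts 4:30pm → clear.
EV3: ends 11:50am at or before EV8 starts 4:30pm → clear.
EV4: ends 1:00pm at or before EV8 starts 4:30pm → clear.
EV5: ends 4:00pm at or before EV8 starts 4:30pm → clear.
EV6: starts 5:10pm at or after EV8 ends 4:50pm → clear.
EV7: starts 7:40pm at or after EV8 ends 4:50pm → clear.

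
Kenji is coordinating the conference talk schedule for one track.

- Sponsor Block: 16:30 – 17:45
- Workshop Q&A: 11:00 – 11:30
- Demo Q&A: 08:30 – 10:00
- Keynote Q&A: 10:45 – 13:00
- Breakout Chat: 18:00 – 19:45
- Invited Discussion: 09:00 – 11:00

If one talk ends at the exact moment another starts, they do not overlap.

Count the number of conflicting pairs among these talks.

Two intervals overlap when each starts before the other ends.
Sorted by start: Demo Q&A, Invited Discussion, Keynote Q&A, Workshop Q&A, Sponsor Block, Breakout Chat.
Invited Discussion starts before Demo Q&A ends → Demo Q&A and Invited Discussion overlap.
Keynote Q&A starts after Demo Q&A ends; Demo Q&A is clear from here.
Keynote Q&A starts before Invited Discussion ends → Invited Discussion and Keynote Q&A overlap.
Workshop Q&A starts exactly when Invited Discussion ends (back-to-back, no overlap); Invited Discussion is clear from here.
Workshop Q&A starts before Keynote Q&A ends → Keynote Q&A and Workshop Q&A overlap.
Sponsor Block starts after Keynote Q&A ends; Keynote Q&A is clear from here.
Sponsor Block starts after Workshop Q&A ends; Workshop Q&A is clear from here.
Breakout Chat starts after Sponsor Block ends.
Overlapping pairs: Demo Q&A & Invited Discussion, Invited Discussion & Keynote Q&A, Keynote Q&A & Workshop Q&A — 3 in total.

3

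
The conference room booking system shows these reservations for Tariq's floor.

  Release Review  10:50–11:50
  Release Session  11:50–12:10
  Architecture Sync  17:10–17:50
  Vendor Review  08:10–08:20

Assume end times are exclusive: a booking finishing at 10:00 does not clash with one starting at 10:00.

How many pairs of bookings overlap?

Sorted by start: Vendor Review, Release Review, Release Session, Architecture Sync.
Release Review starts after Vendor Review ends — done with Vendor Review.
Release Session starts exactly when Release Review ends (back-to-back, no overlap) — done with Release Review.
Architecture Sync starts after Release Session ends.
No pair overlaps.

0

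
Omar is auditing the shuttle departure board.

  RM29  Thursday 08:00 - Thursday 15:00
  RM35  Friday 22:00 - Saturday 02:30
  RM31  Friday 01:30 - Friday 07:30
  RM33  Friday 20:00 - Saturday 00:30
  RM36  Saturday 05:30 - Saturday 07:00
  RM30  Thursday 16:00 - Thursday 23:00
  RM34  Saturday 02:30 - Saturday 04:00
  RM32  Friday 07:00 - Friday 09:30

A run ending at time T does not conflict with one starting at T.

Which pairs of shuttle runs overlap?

Sorted by start: RM29, RM30, RM31, RM32, RM33, RM35, RM34, RM36.
RM30 starts after RM29 ends — done with RM29.
RM31 starts after RM30 ends — done with RM30.
RM32 starts before RM31 ends → RM31 and RM32 overlap.
RM33 starts after RM31 ends — done with RM31.
RM33 starts after RM32 ends — done with RM32.
RM35 starts before RM33 ends → RM33 and RM35 overlap.
RM34 starts after RM33 ends — done with RM33.
RM34 starts exactly when RM35 ends (back-to-back, no overlap) — done with RM35.
RM36 starts after RM34 ends.

RM31 & RM32, RM33 & RM35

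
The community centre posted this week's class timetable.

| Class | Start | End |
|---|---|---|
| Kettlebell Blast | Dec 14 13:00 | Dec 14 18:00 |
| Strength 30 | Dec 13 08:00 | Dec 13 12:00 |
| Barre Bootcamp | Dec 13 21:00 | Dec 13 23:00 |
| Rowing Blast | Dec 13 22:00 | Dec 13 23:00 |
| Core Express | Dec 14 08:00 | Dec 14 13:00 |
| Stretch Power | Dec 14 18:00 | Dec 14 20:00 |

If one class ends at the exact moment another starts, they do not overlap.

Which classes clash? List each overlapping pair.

Barre Bootcamp & Rowing Blast

Sorted by start: Strength 30, Barre Bootcamp, Rowing Blast, Core Express, Kettlebell Blast, Stretch Power.
Barre Bootcamp starts after Strength 30 ends; Strength 30 is clear from here.
Rowing Blast starts before Barre Bootcamp ends → Barre Bootcamp and Rowing Blast overlap.
Core Express starts after Barre Bootcamp ends; Barre Bootcamp is clear from here.
Core Express starts after Rowing Blast ends; Rowing Blast is clear from here.
Kettlebell Blast starts exactly when Core Express ends (back-to-back, no overlap); Core Express is clear from here.
Stretch Power starts exactly when Kettlebell Blast ends (back-to-back, no overlap).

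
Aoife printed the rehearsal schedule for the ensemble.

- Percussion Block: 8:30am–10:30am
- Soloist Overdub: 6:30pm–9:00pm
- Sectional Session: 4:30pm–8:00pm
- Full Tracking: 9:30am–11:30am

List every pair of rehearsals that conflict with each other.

Two intervals overlap when each starts before the other ends.
Sorted by start: Percussion Block, Full Tracking, Sectional Session, Soloist Overdub.
Full Tracking starts before Percussion Block ends → Percussion Block and Full Tracking overlap.
Sectional Session starts after Percussion Block ends, so nothing later overlaps Percussion Block either.
Sectional Session starts after Full Tracking ends, so nothing later overlaps Full Tracking either.
Soloist Overdub starts before Sectional Session ends → Sectional Session and Soloist Overdub overlap.

Full Tracking & Percussion Block, Sectional Session & Soloist Overdub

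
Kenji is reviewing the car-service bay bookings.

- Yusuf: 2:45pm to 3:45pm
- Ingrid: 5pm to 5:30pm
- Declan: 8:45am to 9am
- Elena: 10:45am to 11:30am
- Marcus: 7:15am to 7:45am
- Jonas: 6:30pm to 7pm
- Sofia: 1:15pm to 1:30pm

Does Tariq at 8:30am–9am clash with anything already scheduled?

Yes — it overlaps Declan

Marcus: ends 7:45am at or before Tariq starts 8:30am → clear.
Declan: starts 8:45am before Tariq ends 9am, and ends 9am after Tariq starts 8:30am → overlap.
Elena: starts 10:45am at or after Tariq ends 9am → clear.
Sofia: starts 1:15pm at or after Tariq ends 9am → clear.
Yusuf: starts 2:45pm at or after Tariq ends 9am → clear.
Ingrid: starts 5pm at or after Tariq ends 9am → clear.
Jonas: starts 6:30pm at or after Tariq ends 9am → clear.
Tariq overlaps Declan.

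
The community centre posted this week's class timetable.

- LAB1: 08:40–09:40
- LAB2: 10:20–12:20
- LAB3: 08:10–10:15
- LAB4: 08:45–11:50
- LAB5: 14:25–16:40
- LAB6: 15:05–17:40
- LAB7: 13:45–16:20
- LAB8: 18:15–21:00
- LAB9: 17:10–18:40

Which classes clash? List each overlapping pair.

LAB1 & LAB3, LAB1 & LAB4, LAB2 & LAB4, LAB3 & LAB4, LAB5 & LAB6, LAB5 & LAB7, LAB6 & LAB7, LAB6 & LAB9, LAB8 & LAB9

Sorted by start: LAB3, LAB1, LAB4, LAB2, LAB7, LAB5, LAB6, LAB9, LAB8.
LAB1 starts before LAB3 ends → LAB3 and LAB1 overlap.
LAB4 starts before LAB3 ends → LAB3 and LAB4 overlap.
LAB2 starts after LAB3 ends — done with LAB3.
LAB4 starts before LAB1 ends → LAB1 and LAB4 overlap.
LAB2 starts after LAB1 ends — done with LAB1.
LAB2 starts before LAB4 ends → LAB4 and LAB2 overlap.
LAB7 starts after LAB4 ends — done with LAB4.
LAB7 starts after LAB2 ends — done with LAB2.
LAB5 starts before LAB7 ends → LAB7 and LAB5 overlap.
LAB6 starts before LAB7 ends → LAB7 and LAB6 overlap.
LAB9 starts after LAB7 ends — done with LAB7.
LAB6 starts before LAB5 ends → LAB5 and LAB6 overlap.
LAB9 starts after LAB5 ends — done with LAB5.
LAB9 starts before LAB6 ends → LAB6 and LAB9 overlap.
LAB8 starts after LAB6 ends.
LAB8 starts before LAB9 ends → LAB9 and LAB8 overlap.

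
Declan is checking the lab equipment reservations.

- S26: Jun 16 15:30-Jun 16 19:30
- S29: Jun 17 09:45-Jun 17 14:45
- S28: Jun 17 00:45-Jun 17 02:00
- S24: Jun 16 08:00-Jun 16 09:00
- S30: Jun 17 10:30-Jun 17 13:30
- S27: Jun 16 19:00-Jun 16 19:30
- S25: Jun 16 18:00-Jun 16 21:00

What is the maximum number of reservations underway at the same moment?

3

Sweep the timeline, counting +1 at each start and −1 at each end (ends before starts at a tie):
Jun 16 08:00 start S24 → 1
Jun 16 09:00 end S24 → 0
Jun 16 15:30 start S26 → 1
Jun 16 18:00 start S25 → 2
Jun 16 19:00 start S27 → 3
Jun 16 19:30 end S26 → 2
Jun 16 19:30 end S27 → 1
Jun 16 21:00 end S25 → 0
Jun 17 00:45 start S28 → 1
Jun 17 02:00 end S28 → 0
Jun 17 09:45 start S29 → 1
Jun 17 10:30 start S30 → 2
Jun 17 13:30 end S30 → 1
Jun 17 14:45 end S29 → 0
Peak is 3, at Jun 16 19:00 (S25, S26, S27).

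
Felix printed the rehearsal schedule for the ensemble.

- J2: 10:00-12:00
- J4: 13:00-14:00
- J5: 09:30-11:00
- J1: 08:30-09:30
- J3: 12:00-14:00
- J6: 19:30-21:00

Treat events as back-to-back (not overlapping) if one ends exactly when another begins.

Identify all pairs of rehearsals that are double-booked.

Sorted by start: J1, J5, J2, J3, J4, J6.
J5 starts exactly when J1 ends (back-to-back, no overlap), so nothing later overlaps J1 either.
J2 starts before J5 ends → J5 and J2 overlap.
J3 starts after J5 ends, so nothing later overlaps J5 either.
J3 starts exactly when J2 ends (back-to-back, no overlap), so nothing later overlaps J2 either.
J4 starts before J3 ends → J3 and J4 overlap.
J6 starts after J3 ends.
J6 starts after J4 ends.

J2 & J5, J3 & J4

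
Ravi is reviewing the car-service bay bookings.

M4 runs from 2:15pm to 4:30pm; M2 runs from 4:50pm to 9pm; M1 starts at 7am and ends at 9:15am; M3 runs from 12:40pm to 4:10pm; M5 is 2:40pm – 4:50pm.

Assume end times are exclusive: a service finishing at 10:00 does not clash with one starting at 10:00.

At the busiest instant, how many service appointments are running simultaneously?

3

Walk through starts and ends in time order (an end at T is processed before a start at T):
7am start M1 → 1
9:15am end M1 → 0
12:40pm start M3 → 1
2:15pm start M4 → 2
2:40pm start M5 → 3
4:10pm end M3 → 2
4:30pm end M4 → 1
4:50pm end M5 → 0
4:50pm start M2 → 1
9pm end M2 → 0
Peak is 3, at 2:40pm (M3, M4, M5).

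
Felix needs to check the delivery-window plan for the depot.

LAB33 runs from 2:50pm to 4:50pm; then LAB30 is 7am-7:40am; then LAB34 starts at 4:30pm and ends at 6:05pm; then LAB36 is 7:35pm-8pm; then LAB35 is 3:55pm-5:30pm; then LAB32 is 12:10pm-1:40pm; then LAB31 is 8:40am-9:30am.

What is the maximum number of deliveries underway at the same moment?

3

Sort all start/end points and keep a running count:
7am start LAB30 → 1
7:40am end LAB30 → 0
8:40am start LAB31 → 1
9:30am end LAB31 → 0
12:10pm start LAB32 → 1
1:40pm end LAB32 → 0
2:50pm start LAB33 → 1
3:55pm start LAB35 → 2
4:30pm start LAB34 → 3
4:50pm end LAB33 → 2
5:30pm end LAB35 → 1
6:05pm end LAB34 → 0
7:35pm start LAB36 → 1
8pm end LAB36 → 0
Peak is 3, at 4:30pm (LAB33, LAB34, LAB35).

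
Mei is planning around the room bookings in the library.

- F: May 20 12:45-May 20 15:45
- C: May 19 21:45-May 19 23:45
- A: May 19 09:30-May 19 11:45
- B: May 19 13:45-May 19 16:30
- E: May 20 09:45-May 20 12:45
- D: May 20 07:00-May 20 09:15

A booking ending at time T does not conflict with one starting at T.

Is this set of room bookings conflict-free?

Yes

Sorted by start: A, B, C, D, E, F.
B starts after A ends, so nothing later overlaps A either.
C starts after B ends, so nothing later overlaps B either.
D starts after C ends, so nothing later overlaps C either.
E starts after D ends, so nothing later overlaps D either.
F starts exactly when E ends (back-to-back, no overlap).
Every pair is clear; the schedule has no overlaps.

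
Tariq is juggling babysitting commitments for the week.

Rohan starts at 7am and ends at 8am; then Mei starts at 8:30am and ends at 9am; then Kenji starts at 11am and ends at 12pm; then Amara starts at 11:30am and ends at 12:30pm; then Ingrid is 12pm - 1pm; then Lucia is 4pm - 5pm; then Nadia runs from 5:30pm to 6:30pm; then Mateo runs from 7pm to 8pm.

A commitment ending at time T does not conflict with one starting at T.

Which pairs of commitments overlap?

Sorted by start: Rohan, Mei, Kenji, Amara, Ingrid, Lucia, Nadia, Mateo.
Mei starts after Rohan ends, so Rohan has no further overlaps.
Kenji starts after Mei ends, so Mei has no further overlaps.
Amara starts before Kenji ends → Kenji and Amara overlap.
Ingrid starts exactly when Kenji ends (back-to-back, no overlap), so Kenji has no further overlaps.
Ingrid starts before Amara ends → Amara and Ingrid overlap.
Lucia starts after Amara ends, so Amara has no further overlaps.
Lucia starts after Ingrid ends, so Ingrid has no further overlaps.
Nadia starts after Lucia ends, so Lucia has no further overlaps.
Mateo starts after Nadia ends.

Amara & Ingrid, Amara & Kenji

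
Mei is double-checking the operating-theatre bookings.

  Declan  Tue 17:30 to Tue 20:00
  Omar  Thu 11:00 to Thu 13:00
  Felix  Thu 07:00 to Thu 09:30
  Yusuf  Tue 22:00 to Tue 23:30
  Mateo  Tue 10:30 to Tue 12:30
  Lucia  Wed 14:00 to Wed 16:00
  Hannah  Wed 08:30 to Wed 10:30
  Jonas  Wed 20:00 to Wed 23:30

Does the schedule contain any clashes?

No

Sorted by start: Mateo, Declan, Yusuf, Hannah, Lucia, Jonas, Felix, Omar.
Declan starts after Mateo ends, so Mateo has no further overlaps.
Yusuf starts after Declan ends, so Declan has no further overlaps.
Hannah starts after Yusuf ends, so Yusuf has no further overlaps.
Lucia starts after Hannah ends, so Hannah has no further overlaps.
Jonas starts after Lucia ends, so Lucia has no further overlaps.
Felix starts after Jonas ends, so Jonas has no further overlaps.
Omar starts after Felix ends.
Every pair is clear; the schedule has no overlaps.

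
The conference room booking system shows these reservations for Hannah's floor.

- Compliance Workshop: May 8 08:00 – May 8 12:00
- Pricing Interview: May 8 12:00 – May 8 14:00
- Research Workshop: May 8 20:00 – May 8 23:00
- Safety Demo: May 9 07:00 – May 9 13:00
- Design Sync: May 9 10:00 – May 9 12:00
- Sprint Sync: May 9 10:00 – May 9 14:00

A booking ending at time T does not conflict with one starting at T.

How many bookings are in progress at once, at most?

Walk through starts and ends in time order (an end at T is processed before a start at T):
May 8 08:00 start Compliance Workshop → 1
May 8 12:00 end Compliance Workshop → 0
May 8 12:00 start Pricing Interview → 1
May 8 14:00 end Pricing Interview → 0
May 8 20:00 start Research Workshop → 1
May 8 23:00 end Research Workshop → 0
May 9 07:00 start Safety Demo → 1
May 9 10:00 start Design Sync → 2
May 9 10:00 start Sprint Sync → 3
May 9 12:00 end Design Sync → 2
May 9 13:00 end Safety Demo → 1
May 9 14:00 end Sprint Sync → 0
Peak is 3, at May 9 10:00 (Design Sync, Safety Demo, Sprint Sync).

3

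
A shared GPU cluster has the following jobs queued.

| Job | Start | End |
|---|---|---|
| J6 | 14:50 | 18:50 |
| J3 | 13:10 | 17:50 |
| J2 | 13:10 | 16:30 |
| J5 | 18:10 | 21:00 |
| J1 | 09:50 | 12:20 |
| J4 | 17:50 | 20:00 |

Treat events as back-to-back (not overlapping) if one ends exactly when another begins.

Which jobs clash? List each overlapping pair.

J2 & J3, J2 & J6, J3 & J6, J4 & J5, J4 & J6, J5 & J6

Sorted by start: J1, J2, J3, J6, J4, J5.
J2 starts after J1 ends, so nothing later overlaps J1 either.
J3 starts before J2 ends → J2 and J3 overlap.
J6 starts before J2 ends → J2 and J6 overlap.
J4 starts after J2 ends, so nothing later overlaps J2 either.
J6 starts before J3 ends → J3 and J6 overlap.
J4 starts exactly when J3 ends (back-to-back, no overlap), so nothing later overlaps J3 either.
J4 starts before J6 ends → J6 and J4 overlap.
J5 starts before J6 ends → J6 and J5 overlap.
J5 starts before J4 ends → J4 and J5 overlap.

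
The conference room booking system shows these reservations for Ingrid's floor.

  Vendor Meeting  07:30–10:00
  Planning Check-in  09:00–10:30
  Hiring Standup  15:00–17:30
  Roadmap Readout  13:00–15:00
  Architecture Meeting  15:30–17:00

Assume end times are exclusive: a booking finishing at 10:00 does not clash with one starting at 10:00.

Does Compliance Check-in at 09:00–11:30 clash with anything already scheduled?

Vendor Meeting: starts 07:30 before Compliance Check-in ends 11:30, and ends 10:00 after Compliance Check-in starts 09:00 → overlap.
Planning Check-in: starts 09:00 before Compliance Check-in ends 11:30, and ends 10:30 after Compliance Check-in starts 09:00 → overlap.
Roadmap Readout: starts 13:00 at or after Compliance Check-in ends 11:30 → clear.
Hiring Standup: starts 15:00 at or after Compliance Check-in ends 11:30 → clear.
Architecture Meeting: starts 15:30 at or after Compliance Check-in ends 11:30 → clear.
Compliance Check-in overlaps Vendor Meeting, Planning Check-in.

Yes — it overlaps Planning Check-in, Vendor Meeting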